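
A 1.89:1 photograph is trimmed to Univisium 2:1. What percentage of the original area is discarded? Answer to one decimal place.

5.5%

Univisium 2:1 is wider than 1.89:1, so the crop keeps the full width and trims the height.
Area ratio = (1.890)/(2.000) = 94.50%; the remaining 5.50% is cropped out.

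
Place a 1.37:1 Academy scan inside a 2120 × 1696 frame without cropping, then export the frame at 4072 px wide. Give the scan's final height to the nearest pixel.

At 2120×1696 the scan is width-limited, so height = 2120 / 1.370 ≈ 1547.45 px.
Resizing to 4072 px wide multiplies everything by 1.9208: 1547.45 → 2972.26 px.

2972 px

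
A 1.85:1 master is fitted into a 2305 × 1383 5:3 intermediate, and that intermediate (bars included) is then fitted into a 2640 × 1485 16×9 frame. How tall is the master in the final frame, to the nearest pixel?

1338 px

First fit — 1.85:1 into 2305×1383 spans the width: 2305.00 × 1245.95.
5:3 in 2640×1485: fills the height, so the intermediate becomes 2475.00 × 1485.00 — a scale of ×1.0738.
So the master's height is 1245.95 × 1.0738 ≈ 1337.84.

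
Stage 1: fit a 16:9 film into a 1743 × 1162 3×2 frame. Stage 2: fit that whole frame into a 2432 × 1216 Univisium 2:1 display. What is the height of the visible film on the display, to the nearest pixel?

1026 px

First fit — 16:9 into 1743×1162 spans the width: 1743.00 × 980.44.
The 3×2 canvas is height-limited in 2432×1216, giving 1824.00 × 1216.00; scale factor 1.0465.
The film scales with it: height 980.44 × 1.0465 ≈ 1026.00.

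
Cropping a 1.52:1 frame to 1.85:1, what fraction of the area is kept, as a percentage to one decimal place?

82.2%

1.85:1 is wider than 1.52:1, so the crop keeps the full width and trims the height.
(1.520)/(1.850) ≈ 0.822 of the area survives.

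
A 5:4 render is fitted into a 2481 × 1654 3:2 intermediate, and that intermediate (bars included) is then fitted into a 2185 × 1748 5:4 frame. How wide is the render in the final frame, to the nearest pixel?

5:4 in 2481×1654: fills the height, so the render is 2067.50 × 1654.00.
Second fit — the 3:2 canvas into 2185×1748 spans the width: 2185.00 × 1456.67 (×0.8807 from 2481×1654).
Applying the same ×0.8807: 2067.50 → 1820.83.

1821 px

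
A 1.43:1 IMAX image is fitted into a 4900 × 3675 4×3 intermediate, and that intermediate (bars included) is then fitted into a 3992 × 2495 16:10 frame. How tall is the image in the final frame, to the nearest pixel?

1.43:1 IMAX in 4900×3675: fills the width, so the image is 4900.00 × 3426.57.
Second fit — the 4×3 canvas into 3992×2495 spans the height: 3326.67 × 2495.00 (×0.6789 from 4900×3675).
Applying the same ×0.6789: 3426.57 → 2326.34.

2326 px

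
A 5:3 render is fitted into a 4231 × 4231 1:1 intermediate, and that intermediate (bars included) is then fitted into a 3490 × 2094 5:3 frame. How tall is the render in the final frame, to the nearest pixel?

1256 px

First fit — 5:3 into 4231×4231 spans the width: 4231.00 × 2538.60.
The 1:1 canvas is height-limited in 3490×2094, giving 2094.00 × 2094.00; scale factor 0.4949.
So the render's height is 2538.60 × 0.4949 ≈ 1256.40.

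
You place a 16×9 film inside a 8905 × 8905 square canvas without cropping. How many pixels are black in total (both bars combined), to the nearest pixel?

16×9 (1.778) > square (1.000), so the film fills the width.
The film is 8905 × 9/16 ≈ 5009.0625 px tall.
Black = 8905 − 5009.0625 = 3895.9375 px.
Bar area = 3895.9375 × 8905 ≈ 34693323 px.

34693323 pixels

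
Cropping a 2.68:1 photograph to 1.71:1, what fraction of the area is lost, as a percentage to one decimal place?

Going from 2.68:1 to 1.71:1 means cutting width while keeping height.
Area ratio = (1.710)/(2.680) = 63.81%; the remaining 36.19% is cropped out.

36.2%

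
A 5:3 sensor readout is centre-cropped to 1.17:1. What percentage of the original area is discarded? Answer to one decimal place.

29.8%

Going from 5:3 to 1.17:1 means cutting width while keeping height.
Fraction kept = (1.170)/(1.667) ≈ 70.20%, so 29.80% is lost.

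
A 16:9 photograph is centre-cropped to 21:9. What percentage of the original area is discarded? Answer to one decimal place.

Going from 16:9 to 21:9 means cutting height while keeping width.
Area ratio = (1.778)/(2.333) = 76.19%; the remaining 23.81% is cropped out.

23.8%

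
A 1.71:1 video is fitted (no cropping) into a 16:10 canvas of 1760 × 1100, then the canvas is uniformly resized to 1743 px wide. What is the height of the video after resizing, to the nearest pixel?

1019 px

Fitted into 1760×1100, the video spans the width; its height is 1760 / 1.710 ≈ 1029.24 px.
Resizing to 1743 px wide multiplies everything by 0.9903: 1029.24 → 1019.30 px.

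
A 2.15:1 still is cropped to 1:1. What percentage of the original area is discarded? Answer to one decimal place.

The height stays; only width is cut (since 1:1 is narrower than 2.15:1).
(1.000)/(2.150) ≈ 0.465 of the area survives, leaving 53.49% discarded.

53.5%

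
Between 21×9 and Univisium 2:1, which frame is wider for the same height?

21×9

21×9 = 2.333 and Univisium 2:1 = 2; 2.333 > 2.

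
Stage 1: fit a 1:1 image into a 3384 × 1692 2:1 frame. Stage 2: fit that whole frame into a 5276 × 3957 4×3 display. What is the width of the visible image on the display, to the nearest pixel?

1:1 in 3384×1692: fills the height, so the image is 1692.00 × 1692.00.
The 2:1 canvas is width-limited in 5276×3957, giving 5276.00 × 2638.00; scale factor 1.5591.
Applying the same ×1.5591: 1692.00 → 2638.00.

2638 px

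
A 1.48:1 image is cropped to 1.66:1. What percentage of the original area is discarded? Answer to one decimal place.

1.66:1 is wider than 1.48:1, so the crop keeps the full width and trims the height.
Fraction kept = (1.480)/(1.660) ≈ 89.16%, so 10.84% is lost.

10.8%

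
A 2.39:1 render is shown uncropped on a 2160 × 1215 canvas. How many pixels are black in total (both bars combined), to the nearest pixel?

2.39:1 is wider than 16×9, so it spans the full width.
That makes the image 903.7657 px tall (2160 / 2.390).
Leftover height: 1215 − 903.7657 = 311.2343 px.
Bar area = 311.2343 × 2160 ≈ 672266 px.

672266 pixels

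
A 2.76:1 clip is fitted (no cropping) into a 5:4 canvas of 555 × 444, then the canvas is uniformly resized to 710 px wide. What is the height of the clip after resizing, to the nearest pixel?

In the 555×444 frame the clip fills the width: height = 555 / 2.760 ≈ 201.09 px.
Resizing to 710 px wide multiplies everything by 1.2793: 201.09 → 257.25 px.

257 px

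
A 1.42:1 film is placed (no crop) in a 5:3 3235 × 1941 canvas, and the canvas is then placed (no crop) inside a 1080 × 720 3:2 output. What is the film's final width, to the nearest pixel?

920 px

Inside the 3235×1941 canvas the film is height-limited at 2756.22 × 1941.00.
Second fit — the 5:3 canvas into 1080×720 spans the width: 1080.00 × 648.00 (×0.3338 from 3235×1941).
The film scales with it: width 2756.22 × 0.3338 ≈ 920.16.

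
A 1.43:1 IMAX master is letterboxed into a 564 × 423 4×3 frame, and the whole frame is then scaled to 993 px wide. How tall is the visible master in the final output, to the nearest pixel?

Fitted into 564×423, the master spans the width; its height is 564 / 1.430 ≈ 394.41 px.
Scaling 564 → 993 is ×1.7606, so the height becomes 394.41 × 1.7606 ≈ 694.41 px.

694 px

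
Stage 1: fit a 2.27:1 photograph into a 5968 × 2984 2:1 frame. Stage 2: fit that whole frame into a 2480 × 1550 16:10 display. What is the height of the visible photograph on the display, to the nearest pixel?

First fit — 2.27:1 into 5968×2984 spans the width: 5968.00 × 2629.07.
Second fit — the 2:1 canvas into 2480×1550 spans the width: 2480.00 × 1240.00 (×0.4155 from 5968×2984).
So the photograph's height is 2629.07 × 0.4155 ≈ 1092.51.

1093 px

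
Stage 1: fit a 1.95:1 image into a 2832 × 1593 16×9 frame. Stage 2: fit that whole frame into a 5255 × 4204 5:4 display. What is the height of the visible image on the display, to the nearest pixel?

2695 px

Inside the 2832×1593 canvas the image is width-limited at 2832.00 × 1452.31.
16×9 in 5255×4204: fills the width, so the intermediate becomes 5255.00 × 2955.94 — a scale of ×1.8556.
So the image's height is 1452.31 × 1.8556 ≈ 2694.87.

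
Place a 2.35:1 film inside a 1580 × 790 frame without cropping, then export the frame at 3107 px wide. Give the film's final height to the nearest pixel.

In the 1580×790 frame the film fills the width: height = 1580 / 2.350 ≈ 672.34 px.
Resizing to 3107 px wide multiplies everything by 1.9665: 672.34 → 1322.13 px.

1322 px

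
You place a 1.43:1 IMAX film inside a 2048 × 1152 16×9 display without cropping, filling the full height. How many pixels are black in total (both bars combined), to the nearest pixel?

The film is 1152 × 1.430 ≈ 1647.3600 px wide.
Leftover width: 2048 − 1647.3600 = 400.6400 px.
Bar area = 400.6400 × 1152 ≈ 461537 px.

461537 pixels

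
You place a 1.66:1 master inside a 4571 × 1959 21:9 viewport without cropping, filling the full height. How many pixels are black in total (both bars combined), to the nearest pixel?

2584039 pixels

Content width = 1959 × 1.660 ≈ 3251.9400 px.
Black = 4571 − 3251.9400 = 1319.0600 px.
Bar area = 1319.0600 × 1959 ≈ 2584039 px.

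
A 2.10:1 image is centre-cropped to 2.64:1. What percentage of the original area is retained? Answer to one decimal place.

2.64:1 is wider than 2.10:1, so the crop keeps the full width and trims the height.
Fraction kept = (2.100)/(2.640) ≈ 79.55%.

79.5%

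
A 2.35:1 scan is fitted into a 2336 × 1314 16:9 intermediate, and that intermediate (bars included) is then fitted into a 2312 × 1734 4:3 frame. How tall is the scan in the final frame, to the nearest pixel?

First fit — 2.35:1 into 2336×1314 spans the width: 2336.00 × 994.04.
16:9 in 2312×1734: fills the width, so the intermediate becomes 2312.00 × 1300.50 — a scale of ×0.9897.
So the scan's height is 994.04 × 0.9897 ≈ 983.83.

984 px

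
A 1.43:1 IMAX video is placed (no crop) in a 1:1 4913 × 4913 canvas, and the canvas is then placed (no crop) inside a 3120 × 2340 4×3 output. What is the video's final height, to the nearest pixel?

1636 px

Inside the 4913×4913 canvas the video is width-limited at 4913.00 × 3435.66.
The 1:1 canvas is height-limited in 3120×2340, giving 2340.00 × 2340.00; scale factor 0.4763.
The video scales with it: height 3435.66 × 0.4763 ≈ 1636.36.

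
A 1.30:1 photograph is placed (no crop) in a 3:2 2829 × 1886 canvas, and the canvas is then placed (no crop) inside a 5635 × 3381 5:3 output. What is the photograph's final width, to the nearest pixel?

4395 px

First fit — 1.30:1 into 2829×1886 spans the height: 2451.80 × 1886.00.
3:2 in 5635×3381: fills the height, so the intermediate becomes 5071.50 × 3381.00 — a scale of ×1.7927.
The photograph scales with it: width 2451.80 × 1.7927 ≈ 4395.30.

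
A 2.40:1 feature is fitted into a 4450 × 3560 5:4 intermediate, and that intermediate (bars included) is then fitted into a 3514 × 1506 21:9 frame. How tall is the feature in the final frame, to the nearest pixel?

784 px

2.40:1 in 4450×3560: fills the width, so the feature is 4450.00 × 1854.17.
Second fit — the 5:4 canvas into 3514×1506 spans the height: 1882.50 × 1506.00 (×0.4230 from 4450×3560).
So the feature's height is 1854.17 × 0.4230 ≈ 784.38.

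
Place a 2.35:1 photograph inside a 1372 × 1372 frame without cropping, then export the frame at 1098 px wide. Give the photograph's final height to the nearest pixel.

At 1372×1372 the photograph is width-limited, so height = 1372 / 2.350 ≈ 583.83 px.
Scaling 1372 → 1098 is ×0.8003, so the height becomes 583.83 × 0.8003 ≈ 467.23 px.

467 px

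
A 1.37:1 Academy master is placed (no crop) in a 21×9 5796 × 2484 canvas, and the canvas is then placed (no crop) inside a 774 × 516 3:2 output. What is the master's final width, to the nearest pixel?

454 px

First fit — 1.37:1 Academy into 5796×2484 spans the height: 3403.08 × 2484.00.
21×9 in 774×516: fills the width, so the intermediate becomes 774.00 × 331.71 — a scale of ×0.1335.
So the master's width is 3403.08 × 0.1335 ≈ 454.45.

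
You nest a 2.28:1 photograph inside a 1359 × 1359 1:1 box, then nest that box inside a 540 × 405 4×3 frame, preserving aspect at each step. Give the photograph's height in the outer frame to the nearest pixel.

178 px

2.28:1 in 1359×1359: fills the width, so the photograph is 1359.00 × 596.05.
The 1:1 canvas is height-limited in 540×405, giving 405.00 × 405.00; scale factor 0.2980.
So the photograph's height is 596.05 × 0.2980 ≈ 177.63.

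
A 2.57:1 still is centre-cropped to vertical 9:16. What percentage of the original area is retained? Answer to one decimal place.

21.9%

Going from 2.57:1 to vertical 9:16 means cutting width while keeping height.
Fraction kept = (0.562)/(2.570) ≈ 21.89%.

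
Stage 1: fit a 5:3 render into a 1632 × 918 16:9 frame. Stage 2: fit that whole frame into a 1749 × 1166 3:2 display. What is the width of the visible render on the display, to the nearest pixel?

1640 px

First fit — 5:3 into 1632×918 spans the height: 1530.00 × 918.00.
The 16:9 canvas is width-limited in 1749×1166, giving 1749.00 × 983.81; scale factor 1.0717.
The render scales with it: width 1530.00 × 1.0717 ≈ 1639.69.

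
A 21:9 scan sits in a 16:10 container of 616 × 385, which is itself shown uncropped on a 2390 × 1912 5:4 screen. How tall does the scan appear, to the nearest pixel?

21:9 in 616×385: fills the width, so the scan is 616.00 × 264.00.
16:10 in 2390×1912: fills the width, so the intermediate becomes 2390.00 × 1493.75 — a scale of ×3.8799.
So the scan's height is 264.00 × 3.8799 ≈ 1024.29.

1024 px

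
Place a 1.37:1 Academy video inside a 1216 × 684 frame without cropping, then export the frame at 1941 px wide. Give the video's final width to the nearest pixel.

At 1216×684 the video is height-limited, so width = 684 × 1.370 ≈ 937.08 px.
Scaling 1216 → 1941 is ×1.5962, so the width becomes 937.08 × 1.5962 ≈ 1495.78 px.

1496 px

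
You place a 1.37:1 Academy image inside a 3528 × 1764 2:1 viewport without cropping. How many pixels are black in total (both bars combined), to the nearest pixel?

1.37:1 Academy (1.370) < 2:1 (2.000), so the image fills the height.
That makes the image 2416.6800 px wide (1764 × 1.370).
3528 − 2416.6800 = 1111.3200 px of bars.
That's 1111.3200 × 1764 ≈ 1960368 black pixels.

1960368 pixels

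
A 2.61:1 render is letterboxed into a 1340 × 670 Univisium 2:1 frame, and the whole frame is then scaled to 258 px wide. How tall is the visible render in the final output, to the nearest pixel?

99 px

At 1340×670 the render is width-limited, so height = 1340 / 2.610 ≈ 513.41 px.
The frame scales by 258/1340 = 0.1925; 513.41 × 0.1925 ≈ 98.85 px.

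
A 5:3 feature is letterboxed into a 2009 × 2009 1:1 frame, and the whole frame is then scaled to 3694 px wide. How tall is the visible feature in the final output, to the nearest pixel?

Fitted into 2009×2009, the feature spans the width; its height is 2009 × 3/5 ≈ 1205.40 px.
Resizing to 3694 px wide multiplies everything by 1.8387: 1205.40 → 2216.40 px.

2216 px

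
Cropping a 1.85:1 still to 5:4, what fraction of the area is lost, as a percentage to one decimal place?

32.4%

5:4 is narrower than 1.85:1, so the crop keeps the full height and trims the width.
Fraction kept = (1.250)/(1.850) ≈ 67.57%, so 32.43% is lost.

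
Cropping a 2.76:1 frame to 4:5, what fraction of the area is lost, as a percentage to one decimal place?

4:5 is narrower than 2.76:1, so the crop keeps the full height and trims the width.
(0.800)/(2.760) ≈ 0.290 of the area survives, leaving 71.01% discarded.

71.0%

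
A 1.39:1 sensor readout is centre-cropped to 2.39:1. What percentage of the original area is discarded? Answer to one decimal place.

Going from 1.39:1 to 2.39:1 means cutting height while keeping width.
Area ratio = (1.390)/(2.390) = 58.16%; the remaining 41.84% is cropped out.

41.8%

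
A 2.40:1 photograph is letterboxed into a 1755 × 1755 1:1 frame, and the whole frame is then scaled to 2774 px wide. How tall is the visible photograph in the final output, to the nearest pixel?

At 1755×1755 the photograph is width-limited, so height = 1755 / 2.400 ≈ 731.25 px.
The frame scales by 2774/1755 = 1.5806; 731.25 × 1.5806 ≈ 1155.83 px.

1156 px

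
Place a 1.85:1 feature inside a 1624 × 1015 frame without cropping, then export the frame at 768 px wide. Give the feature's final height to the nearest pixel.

415 px

In the 1624×1015 frame the feature fills the width: height = 1624 / 1.850 ≈ 877.84 px.
Resizing to 768 px wide multiplies everything by 0.4729: 877.84 → 415.14 px.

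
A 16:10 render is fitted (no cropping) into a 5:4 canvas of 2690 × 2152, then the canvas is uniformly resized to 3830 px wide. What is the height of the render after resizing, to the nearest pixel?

2394 px

In the 2690×2152 frame the render fills the width: height = 2690 × 10/16 ≈ 1681.25 px.
Scaling 2690 → 3830 is ×1.4238, so the height becomes 1681.25 × 1.4238 ≈ 2393.75 px.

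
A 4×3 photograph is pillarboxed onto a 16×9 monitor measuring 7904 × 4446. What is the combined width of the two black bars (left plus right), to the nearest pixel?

Since 1.333 < 1.778, the photograph is height-limited.
Content width = 4446 × 4/3 ≈ 5928.00 px.
Black = 7904 − 5928.00 = 1976.00 px.

1976 px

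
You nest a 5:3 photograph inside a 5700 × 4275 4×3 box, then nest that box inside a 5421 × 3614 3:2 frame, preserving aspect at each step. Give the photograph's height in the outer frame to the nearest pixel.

2891 px

First fit — 5:3 into 5700×4275 spans the width: 5700.00 × 3420.00.
Second fit — the 4×3 canvas into 5421×3614 spans the height: 4818.67 × 3614.00 (×0.8454 from 5700×4275).
The photograph scales with it: height 3420.00 × 0.8454 ≈ 2891.20.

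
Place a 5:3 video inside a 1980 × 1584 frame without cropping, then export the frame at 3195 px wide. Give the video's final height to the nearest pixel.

In the 1980×1584 frame the video fills the width: height = 1980 × 3/5 ≈ 1188.00 px.
The frame scales by 3195/1980 = 1.6136; 1188.00 × 1.6136 ≈ 1917.00 px.

1917 px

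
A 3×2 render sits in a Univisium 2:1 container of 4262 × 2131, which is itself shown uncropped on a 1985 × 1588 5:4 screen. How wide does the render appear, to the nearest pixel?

1489 px

Inside the 4262×2131 canvas the render is height-limited at 3196.50 × 2131.00.
Univisium 2:1 in 1985×1588: fills the width, so the intermediate becomes 1985.00 × 992.50 — a scale of ×0.4657.
Applying the same ×0.4657: 3196.50 → 1488.75.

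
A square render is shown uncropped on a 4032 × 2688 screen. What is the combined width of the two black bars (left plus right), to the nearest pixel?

1344 px

square is narrower than 3:2, so it spans the full height.
The render is 2688 × 1/1 ≈ 2688.00 px wide.
Leftover width: 4032 − 2688.00 = 1344.00 px.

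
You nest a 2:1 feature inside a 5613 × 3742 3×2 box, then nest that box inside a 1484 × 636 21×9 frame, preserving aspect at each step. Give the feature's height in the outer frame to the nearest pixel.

477 px

Inside the 5613×3742 canvas the feature is width-limited at 5613.00 × 2806.50.
The 3×2 canvas is height-limited in 1484×636, giving 954.00 × 636.00; scale factor 0.1700.
So the feature's height is 2806.50 × 0.1700 ≈ 477.00.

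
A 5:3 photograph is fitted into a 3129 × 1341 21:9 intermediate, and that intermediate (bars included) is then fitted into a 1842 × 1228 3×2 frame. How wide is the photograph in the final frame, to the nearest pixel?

1316 px

First fit — 5:3 into 3129×1341 spans the height: 2235.00 × 1341.00.
Second fit — the 21:9 canvas into 1842×1228 spans the width: 1842.00 × 789.43 (×0.5887 from 3129×1341).
The photograph scales with it: width 2235.00 × 0.5887 ≈ 1315.71.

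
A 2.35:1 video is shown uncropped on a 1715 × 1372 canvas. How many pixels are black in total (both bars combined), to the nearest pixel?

2.35:1 is wider than 5:4, so it spans the full width.
That makes the image 729.7872 px tall (1715 / 2.350).
Leftover height: 1372 − 729.7872 = 642.2128 px.
Bar area = 642.2128 × 1715 ≈ 1101395 px.

1101395 pixels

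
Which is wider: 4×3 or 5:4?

4×3

4×3 = 1.333 and 5:4 = 1.25; 1.333 > 1.25.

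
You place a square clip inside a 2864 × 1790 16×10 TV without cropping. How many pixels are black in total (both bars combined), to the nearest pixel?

Since 1.000 < 1.600, the clip is height-limited.
The clip is 1790 × 1/1 ≈ 1790.0000 px wide.
Leftover width: 2864 − 1790.0000 = 1074.0000 px.
That's 1074.0000 × 1790 ≈ 1922460 black pixels.

1922460 pixels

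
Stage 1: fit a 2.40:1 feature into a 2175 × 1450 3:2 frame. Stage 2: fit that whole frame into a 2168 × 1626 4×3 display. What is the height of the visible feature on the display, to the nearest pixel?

903 px

First fit — 2.40:1 into 2175×1450 spans the width: 2175.00 × 906.25.
3:2 in 2168×1626: fills the width, so the intermediate becomes 2168.00 × 1445.33 — a scale of ×0.9968.
Applying the same ×0.9968: 906.25 → 903.33.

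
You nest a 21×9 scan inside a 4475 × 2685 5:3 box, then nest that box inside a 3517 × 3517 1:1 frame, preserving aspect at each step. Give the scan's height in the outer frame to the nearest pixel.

1507 px

First fit — 21×9 into 4475×2685 spans the width: 4475.00 × 1917.86.
The 5:3 canvas is width-limited in 3517×3517, giving 3517.00 × 2110.20; scale factor 0.7859.
So the scan's height is 1917.86 × 0.7859 ≈ 1507.29.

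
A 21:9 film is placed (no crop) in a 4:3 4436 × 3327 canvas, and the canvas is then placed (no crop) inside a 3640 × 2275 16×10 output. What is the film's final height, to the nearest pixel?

1300 px

Inside the 4436×3327 canvas the film is width-limited at 4436.00 × 1901.14.
Second fit — the 4:3 canvas into 3640×2275 spans the height: 3033.33 × 2275.00 (×0.6838 from 4436×3327).
So the film's height is 1901.14 × 0.6838 ≈ 1300.00.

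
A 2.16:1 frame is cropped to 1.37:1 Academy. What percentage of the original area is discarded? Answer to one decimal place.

36.6%

Going from 2.16:1 to 1.37:1 Academy means cutting width while keeping height.
Area ratio = (1.370)/(2.160) = 63.43%; the remaining 36.57% is cropped out.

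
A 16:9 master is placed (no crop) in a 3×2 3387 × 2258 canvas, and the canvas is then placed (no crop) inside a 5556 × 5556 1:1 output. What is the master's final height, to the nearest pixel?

3125 px

First fit — 16:9 into 3387×2258 spans the width: 3387.00 × 1905.19.
3×2 in 5556×5556: fills the width, so the intermediate becomes 5556.00 × 3704.00 — a scale of ×1.6404.
Applying the same ×1.6404: 1905.19 → 3125.25.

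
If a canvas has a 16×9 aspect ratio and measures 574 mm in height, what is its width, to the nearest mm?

1020 mm

574·16/9 = 1020.44.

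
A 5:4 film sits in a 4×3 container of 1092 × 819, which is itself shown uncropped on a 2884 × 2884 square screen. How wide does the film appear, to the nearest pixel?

5:4 in 1092×819: fills the height, so the film is 1023.75 × 819.00.
Second fit — the 4×3 canvas into 2884×2884 spans the width: 2884.00 × 2163.00 (×2.6410 from 1092×819).
So the film's width is 1023.75 × 2.6410 ≈ 2703.75.

2704 px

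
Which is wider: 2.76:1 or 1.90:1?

2.76:1

2.76 and 1.9; 2.76 > 1.9.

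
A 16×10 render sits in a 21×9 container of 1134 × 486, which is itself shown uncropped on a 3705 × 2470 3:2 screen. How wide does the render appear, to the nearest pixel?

Inside the 1134×486 canvas the render is height-limited at 777.60 × 486.00.
The 21×9 canvas is width-limited in 3705×2470, giving 3705.00 × 1587.86; scale factor 3.2672.
Applying the same ×3.2672: 777.60 → 2540.57.

2541 px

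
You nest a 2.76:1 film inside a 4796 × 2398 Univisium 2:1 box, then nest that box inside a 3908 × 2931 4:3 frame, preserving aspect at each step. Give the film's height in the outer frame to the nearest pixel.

1416 px

First fit — 2.76:1 into 4796×2398 spans the width: 4796.00 × 1737.68.
The Univisium 2:1 canvas is width-limited in 3908×2931, giving 3908.00 × 1954.00; scale factor 0.8148.
So the film's height is 1737.68 × 0.8148 ≈ 1415.94.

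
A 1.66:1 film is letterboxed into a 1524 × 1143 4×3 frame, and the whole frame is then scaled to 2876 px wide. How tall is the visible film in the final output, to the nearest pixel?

At 1524×1143 the film is width-limited, so height = 1524 / 1.660 ≈ 918.07 px.
The frame scales by 2876/1524 = 1.8871; 918.07 × 1.8871 ≈ 1732.53 px.

1733 px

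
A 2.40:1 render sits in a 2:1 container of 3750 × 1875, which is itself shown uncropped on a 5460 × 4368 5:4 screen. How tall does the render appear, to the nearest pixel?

2275 px

First fit — 2.40:1 into 3750×1875 spans the width: 3750.00 × 1562.50.
2:1 in 5460×4368: fills the width, so the intermediate becomes 5460.00 × 2730.00 — a scale of ×1.4560.
Applying the same ×1.4560: 1562.50 → 2275.00.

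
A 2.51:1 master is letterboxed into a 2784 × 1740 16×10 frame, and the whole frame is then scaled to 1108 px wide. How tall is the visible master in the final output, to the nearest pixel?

441 px

At 2784×1740 the master is width-limited, so height = 2784 / 2.510 ≈ 1109.16 px.
The frame scales by 1108/2784 = 0.3980; 1109.16 × 0.3980 ≈ 441.43 px.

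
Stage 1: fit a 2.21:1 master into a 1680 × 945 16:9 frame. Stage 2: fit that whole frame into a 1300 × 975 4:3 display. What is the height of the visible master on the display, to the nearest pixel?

588 px

Inside the 1680×945 canvas the master is width-limited at 1680.00 × 760.18.
The 16:9 canvas is width-limited in 1300×975, giving 1300.00 × 731.25; scale factor 0.7738.
Applying the same ×0.7738: 760.18 → 588.24.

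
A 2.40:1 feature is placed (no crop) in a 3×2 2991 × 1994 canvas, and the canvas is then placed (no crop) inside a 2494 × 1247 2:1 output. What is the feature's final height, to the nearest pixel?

Inside the 2991×1994 canvas the feature is width-limited at 2991.00 × 1246.25.
3×2 in 2494×1247: fills the height, so the intermediate becomes 1870.50 × 1247.00 — a scale of ×0.6254.
The feature scales with it: height 1246.25 × 0.6254 ≈ 779.38.

779 px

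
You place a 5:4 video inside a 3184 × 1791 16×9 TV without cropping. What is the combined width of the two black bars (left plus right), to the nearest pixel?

945 px

Since 1.250 < 1.778, the video is height-limited.
The video is 1791 × 5/4 ≈ 2238.75 px wide.
3184 − 2238.75 = 945.25 px of bars.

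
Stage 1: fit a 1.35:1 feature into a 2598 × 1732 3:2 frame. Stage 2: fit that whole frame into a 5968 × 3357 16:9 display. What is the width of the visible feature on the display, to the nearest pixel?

4532 px

Inside the 2598×1732 canvas the feature is height-limited at 2338.20 × 1732.00.
Second fit — the 3:2 canvas into 5968×3357 spans the height: 5035.50 × 3357.00 (×1.9382 from 2598×1732).
So the feature's width is 2338.20 × 1.9382 ≈ 4531.95.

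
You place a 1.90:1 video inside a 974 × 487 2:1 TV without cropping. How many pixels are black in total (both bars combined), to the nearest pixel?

23717 pixels

Since 1.900 < 2.000, the video is height-limited.
The video is 487 × 1.900 ≈ 925.3000 px wide.
Leftover width: 974 − 925.3000 = 48.7000 px.
Across the 487-px span: 48.7000 × 487 ≈ 23717 px.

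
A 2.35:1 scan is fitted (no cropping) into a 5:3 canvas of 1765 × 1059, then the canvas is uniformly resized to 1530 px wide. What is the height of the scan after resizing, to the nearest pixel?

In the 1765×1059 frame the scan fills the width: height = 1765 / 2.350 ≈ 751.06 px.
Scaling 1765 → 1530 is ×0.8669, so the height becomes 751.06 × 0.8669 ≈ 651.06 px.

651 px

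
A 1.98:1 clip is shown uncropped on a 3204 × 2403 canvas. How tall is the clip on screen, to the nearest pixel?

1.98:1 (1.980) > 4:3 (1.333), so the clip fills the width.
That makes the image 1618.18 px tall (3204 / 1.980).

1618 px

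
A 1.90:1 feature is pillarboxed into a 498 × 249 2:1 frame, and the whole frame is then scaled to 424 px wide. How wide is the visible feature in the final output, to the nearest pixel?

403 px

At 498×249 the feature is height-limited, so width = 249 × 1.900 ≈ 473.10 px.
The frame scales by 424/498 = 0.8514; 473.10 × 0.8514 ≈ 402.80 px.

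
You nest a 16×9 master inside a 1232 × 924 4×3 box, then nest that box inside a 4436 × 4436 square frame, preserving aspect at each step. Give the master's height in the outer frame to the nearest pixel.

2495 px

First fit — 16×9 into 1232×924 spans the width: 1232.00 × 693.00.
Second fit — the 4×3 canvas into 4436×4436 spans the width: 4436.00 × 3327.00 (×3.6006 from 1232×924).
The master scales with it: height 693.00 × 3.6006 ≈ 2495.25.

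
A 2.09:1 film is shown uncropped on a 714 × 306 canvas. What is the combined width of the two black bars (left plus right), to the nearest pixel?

74 px

2.09:1 (2.090) < 21:9 (2.333), so the film fills the height.
Content width = 306 × 2.090 ≈ 639.54 px.
Leftover width: 714 − 639.54 = 74.46 px.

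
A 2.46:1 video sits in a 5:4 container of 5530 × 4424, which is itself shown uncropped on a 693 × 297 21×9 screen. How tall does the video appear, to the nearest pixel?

Inside the 5530×4424 canvas the video is width-limited at 5530.00 × 2247.97.
5:4 in 693×297: fills the height, so the intermediate becomes 371.25 × 297.00 — a scale of ×0.0671.
So the video's height is 2247.97 × 0.0671 ≈ 150.91.

151 px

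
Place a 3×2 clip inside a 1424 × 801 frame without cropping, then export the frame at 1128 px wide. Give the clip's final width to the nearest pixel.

In the 1424×801 frame the clip fills the height: width = 801 × 3/2 ≈ 1201.50 px.
The frame scales by 1128/1424 = 0.7921; 1201.50 × 0.7921 ≈ 951.75 px.

952 px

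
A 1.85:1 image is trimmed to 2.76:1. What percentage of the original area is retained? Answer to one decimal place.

Going from 1.85:1 to 2.76:1 means cutting height while keeping width.
(1.850)/(2.760) ≈ 0.670 of the area survives.

67.0%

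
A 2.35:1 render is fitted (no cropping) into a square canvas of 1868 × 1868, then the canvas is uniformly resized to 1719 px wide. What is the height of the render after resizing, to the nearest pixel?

731 px

Fitted into 1868×1868, the render spans the width; its height is 1868 / 2.350 ≈ 794.89 px.
Resizing to 1719 px wide multiplies everything by 0.9202: 794.89 → 731.49 px.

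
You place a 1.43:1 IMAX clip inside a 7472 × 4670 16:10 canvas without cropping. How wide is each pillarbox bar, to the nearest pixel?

397 px

1.43:1 IMAX is narrower than 16:10, so it spans the full height.
Content width = 4670 × 1.430 ≈ 6678.10 px.
Leftover width: 7472 − 6678.10 = 793.90 px → 396.95 each side.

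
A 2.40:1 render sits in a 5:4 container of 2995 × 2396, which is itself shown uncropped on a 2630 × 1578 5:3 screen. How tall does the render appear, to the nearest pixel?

First fit — 2.40:1 into 2995×2396 spans the width: 2995.00 × 1247.92.
The 5:4 canvas is height-limited in 2630×1578, giving 1972.50 × 1578.00; scale factor 0.6586.
So the render's height is 1247.92 × 0.6586 ≈ 821.88.

822 px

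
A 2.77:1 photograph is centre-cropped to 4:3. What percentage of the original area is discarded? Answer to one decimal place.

Going from 2.77:1 to 4:3 means cutting width while keeping height.
(1.333)/(2.770) ≈ 0.481 of the area survives, leaving 51.87% discarded.

51.9%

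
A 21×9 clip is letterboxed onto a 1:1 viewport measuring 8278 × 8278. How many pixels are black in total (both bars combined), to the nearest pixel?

39157305 pixels

21×9 (2.333) > 1:1 (1.000), so the clip fills the width.
The clip is 8278 × 9/21 ≈ 3547.7143 px tall.
Leftover height: 8278 − 3547.7143 = 4730.2857 px.
Bar area = 4730.2857 × 8278 ≈ 39157305 px.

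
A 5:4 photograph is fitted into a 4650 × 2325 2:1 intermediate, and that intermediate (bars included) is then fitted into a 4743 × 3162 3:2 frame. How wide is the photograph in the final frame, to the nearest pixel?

2964 px

Inside the 4650×2325 canvas the photograph is height-limited at 2906.25 × 2325.00.
Second fit — the 2:1 canvas into 4743×3162 spans the width: 4743.00 × 2371.50 (×1.0200 from 4650×2325).
The photograph scales with it: width 2906.25 × 1.0200 ≈ 2964.38.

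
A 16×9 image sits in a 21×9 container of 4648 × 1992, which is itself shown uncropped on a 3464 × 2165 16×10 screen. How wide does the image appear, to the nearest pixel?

16×9 in 4648×1992: fills the height, so the image is 3541.33 × 1992.00.
The 21×9 canvas is width-limited in 3464×2165, giving 3464.00 × 1484.57; scale factor 0.7453.
So the image's width is 3541.33 × 0.7453 ≈ 2639.24.

2639 px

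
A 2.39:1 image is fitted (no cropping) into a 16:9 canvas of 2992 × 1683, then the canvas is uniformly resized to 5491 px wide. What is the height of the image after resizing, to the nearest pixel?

In the 2992×1683 frame the image fills the width: height = 2992 / 2.390 ≈ 1251.88 px.
Scaling 2992 → 5491 is ×1.8352, so the height becomes 1251.88 × 1.8352 ≈ 2297.49 px.

2297 px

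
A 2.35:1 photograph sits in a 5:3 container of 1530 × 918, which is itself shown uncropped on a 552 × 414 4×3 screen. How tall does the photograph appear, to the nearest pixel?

235 px

First fit — 2.35:1 into 1530×918 spans the width: 1530.00 × 651.06.
The 5:3 canvas is width-limited in 552×414, giving 552.00 × 331.20; scale factor 0.3608.
Applying the same ×0.3608: 651.06 → 234.89.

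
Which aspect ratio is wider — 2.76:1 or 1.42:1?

2.76:1

2.76 and 1.42; 2.76 > 1.42.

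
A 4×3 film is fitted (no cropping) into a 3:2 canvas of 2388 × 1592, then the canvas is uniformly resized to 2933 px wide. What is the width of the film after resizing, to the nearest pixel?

2607 px

At 2388×1592 the film is height-limited, so width = 1592 × 4/3 ≈ 2122.67 px.
Scaling 2388 → 2933 is ×1.2282, so the width becomes 2122.67 × 1.2282 ≈ 2607.11 px.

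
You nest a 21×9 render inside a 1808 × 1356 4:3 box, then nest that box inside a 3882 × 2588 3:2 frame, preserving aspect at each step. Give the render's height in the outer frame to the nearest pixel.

1479 px

First fit — 21×9 into 1808×1356 spans the width: 1808.00 × 774.86.
Second fit — the 4:3 canvas into 3882×2588 spans the height: 3450.67 × 2588.00 (×1.9086 from 1808×1356).
Applying the same ×1.9086: 774.86 → 1478.86.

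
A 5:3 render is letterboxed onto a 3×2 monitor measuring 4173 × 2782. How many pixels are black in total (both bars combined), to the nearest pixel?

1160929 pixels

5:3 (1.667) > 3×2 (1.500), so the render fills the width.
Content height = 4173 × 3/5 ≈ 2503.8000 px.
2782 − 2503.8000 = 278.2000 px of bars.
That's 278.2000 × 4173 ≈ 1160929 black pixels.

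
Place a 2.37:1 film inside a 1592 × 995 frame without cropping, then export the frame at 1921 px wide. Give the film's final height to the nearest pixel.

811 px

In the 1592×995 frame the film fills the width: height = 1592 / 2.370 ≈ 671.73 px.
Resizing to 1921 px wide multiplies everything by 1.2067: 671.73 → 810.55 px.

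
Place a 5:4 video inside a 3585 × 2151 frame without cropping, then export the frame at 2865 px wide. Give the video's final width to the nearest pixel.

In the 3585×2151 frame the video fills the height: width = 2151 × 5/4 ≈ 2688.75 px.
The frame scales by 2865/3585 = 0.7992; 2688.75 × 0.7992 ≈ 2148.75 px.

2149 px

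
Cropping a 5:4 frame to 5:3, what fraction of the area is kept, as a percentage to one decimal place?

5:3 is wider than 5:4, so the crop keeps the full width and trims the height.
Area ratio = (1.250)/(1.667) = 75.00% retained.

75.0%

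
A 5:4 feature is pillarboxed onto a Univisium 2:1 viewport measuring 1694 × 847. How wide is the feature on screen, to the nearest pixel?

1059 px

5:4 is narrower than Univisium 2:1, so it spans the full height.
Content width = 847 × 5/4 ≈ 1058.75 px.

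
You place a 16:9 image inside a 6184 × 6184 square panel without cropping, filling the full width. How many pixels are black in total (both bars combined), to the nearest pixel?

16730812 pixels

The image is 6184 × 9/16 ≈ 3478.5000 px tall.
Leftover height: 6184 − 3478.5000 = 2705.5000 px.
Bar area = 2705.5000 × 6184 ≈ 16730812 px.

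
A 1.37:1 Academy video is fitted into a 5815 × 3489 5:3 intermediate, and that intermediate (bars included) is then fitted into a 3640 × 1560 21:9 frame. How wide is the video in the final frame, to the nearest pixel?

1.37:1 Academy in 5815×3489: fills the height, so the video is 4779.93 × 3489.00.
Second fit — the 5:3 canvas into 3640×1560 spans the height: 2600.00 × 1560.00 (×0.4471 from 5815×3489).
The video scales with it: width 4779.93 × 0.4471 ≈ 2137.20.

2137 px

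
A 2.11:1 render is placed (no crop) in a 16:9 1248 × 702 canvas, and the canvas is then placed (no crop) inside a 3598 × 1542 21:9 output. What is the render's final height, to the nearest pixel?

Inside the 1248×702 canvas the render is width-limited at 1248.00 × 591.47.
The 16:9 canvas is height-limited in 3598×1542, giving 2741.33 × 1542.00; scale factor 2.1966.
The render scales with it: height 591.47 × 2.1966 ≈ 1299.21.

1299 px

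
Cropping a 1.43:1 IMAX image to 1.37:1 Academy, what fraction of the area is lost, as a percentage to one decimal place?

The height stays; only width is cut (since 1.37:1 Academy is narrower than 1.43:1 IMAX).
Fraction kept = (1.370)/(1.430) ≈ 95.80%, so 4.20% is lost.

4.2%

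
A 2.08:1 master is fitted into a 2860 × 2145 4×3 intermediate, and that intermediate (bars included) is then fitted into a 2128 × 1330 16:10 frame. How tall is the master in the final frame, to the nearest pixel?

853 px

2.08:1 in 2860×2145: fills the width, so the master is 2860.00 × 1375.00.
Second fit — the 4×3 canvas into 2128×1330 spans the height: 1773.33 × 1330.00 (×0.6200 from 2860×2145).
So the master's height is 1375.00 × 0.6200 ≈ 852.56.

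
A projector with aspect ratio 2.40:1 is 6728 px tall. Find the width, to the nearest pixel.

Width = 6728 × 2.400 = 16147.20.

16147 px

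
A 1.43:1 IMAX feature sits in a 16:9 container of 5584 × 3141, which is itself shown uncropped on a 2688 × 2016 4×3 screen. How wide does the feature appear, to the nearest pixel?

1.43:1 IMAX in 5584×3141: fills the height, so the feature is 4491.63 × 3141.00.
The 16:9 canvas is width-limited in 2688×2016, giving 2688.00 × 1512.00; scale factor 0.4814.
The feature scales with it: width 4491.63 × 0.4814 ≈ 2162.16.

2162 px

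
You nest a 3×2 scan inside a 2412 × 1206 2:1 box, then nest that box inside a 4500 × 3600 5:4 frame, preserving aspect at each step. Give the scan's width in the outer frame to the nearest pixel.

3375 px

3×2 in 2412×1206: fills the height, so the scan is 1809.00 × 1206.00.
The 2:1 canvas is width-limited in 4500×3600, giving 4500.00 × 2250.00; scale factor 1.8657.
So the scan's width is 1809.00 × 1.8657 ≈ 3375.00.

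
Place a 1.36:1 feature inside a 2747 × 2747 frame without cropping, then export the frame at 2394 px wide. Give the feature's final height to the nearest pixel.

1760 px

At 2747×2747 the feature is width-limited, so height = 2747 / 1.360 ≈ 2019.85 px.
Scaling 2747 → 2394 is ×0.8715, so the height becomes 2019.85 × 0.8715 ≈ 1760.29 px.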